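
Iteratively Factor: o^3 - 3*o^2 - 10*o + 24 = (o + 3)*(o^2 - 6*o + 8) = (o - 2)*(o + 3)*(o - 4)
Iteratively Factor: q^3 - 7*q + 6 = (q - 1)*(q^2 + q - 6) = (q - 1)*(q + 3)*(q - 2)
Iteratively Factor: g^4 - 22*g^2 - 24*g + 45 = (g - 5)*(g^3 + 5*g^2 + 3*g - 9) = (g - 5)*(g - 1)*(g^2 + 6*g + 9) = (g - 5)*(g - 1)*(g + 3)*(g + 3)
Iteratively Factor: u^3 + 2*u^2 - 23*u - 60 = (u - 5)*(u^2 + 7*u + 12) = (u - 5)*(u + 3)*(u + 4)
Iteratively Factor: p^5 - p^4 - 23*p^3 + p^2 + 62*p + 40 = (p + 1)*(p^4 - 2*p^3 - 21*p^2 + 22*p + 40) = (p + 1)*(p + 4)*(p^3 - 6*p^2 + 3*p + 10) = (p + 1)^2*(p + 4)*(p^2 - 7*p + 10) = (p - 2)*(p + 1)^2*(p + 4)*(p - 5)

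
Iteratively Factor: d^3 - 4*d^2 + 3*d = (d - 3)*(d^2 - d) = (d - 3)*(d - 1)*(d)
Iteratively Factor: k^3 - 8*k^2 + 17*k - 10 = (k - 2)*(k^2 - 6*k + 5) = (k - 5)*(k - 2)*(k - 1)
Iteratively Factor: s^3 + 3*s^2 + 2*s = (s + 2)*(s^2 + s) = s*(s + 2)*(s + 1)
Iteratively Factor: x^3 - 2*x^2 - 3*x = (x)*(x^2 - 2*x - 3) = x*(x - 3)*(x + 1)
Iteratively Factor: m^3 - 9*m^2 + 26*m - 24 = (m - 4)*(m^2 - 5*m + 6) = (m - 4)*(m - 2)*(m - 3)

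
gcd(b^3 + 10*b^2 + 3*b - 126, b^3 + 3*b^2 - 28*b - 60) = b + 6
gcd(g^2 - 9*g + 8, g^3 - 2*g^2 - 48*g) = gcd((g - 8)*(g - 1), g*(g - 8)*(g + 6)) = g - 8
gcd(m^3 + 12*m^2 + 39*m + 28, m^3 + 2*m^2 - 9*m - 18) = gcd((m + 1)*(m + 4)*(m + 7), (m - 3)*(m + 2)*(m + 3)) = 1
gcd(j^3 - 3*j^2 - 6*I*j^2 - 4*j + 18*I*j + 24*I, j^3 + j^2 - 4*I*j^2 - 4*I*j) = j + 1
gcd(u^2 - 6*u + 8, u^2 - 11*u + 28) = u - 4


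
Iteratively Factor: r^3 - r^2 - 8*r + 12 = (r - 2)*(r^2 + r - 6) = (r - 2)*(r + 3)*(r - 2)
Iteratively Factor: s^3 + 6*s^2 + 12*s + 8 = (s + 2)*(s^2 + 4*s + 4) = (s + 2)^2*(s + 2)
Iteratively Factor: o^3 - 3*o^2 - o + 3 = (o - 1)*(o^2 - 2*o - 3) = (o - 1)*(o + 1)*(o - 3)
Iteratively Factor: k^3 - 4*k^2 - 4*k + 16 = (k + 2)*(k^2 - 6*k + 8) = (k - 2)*(k + 2)*(k - 4)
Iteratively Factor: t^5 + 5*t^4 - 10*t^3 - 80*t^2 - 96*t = (t + 2)*(t^4 + 3*t^3 - 16*t^2 - 48*t) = (t + 2)*(t + 3)*(t^3 - 16*t) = (t - 4)*(t + 2)*(t + 3)*(t^2 + 4*t) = (t - 4)*(t + 2)*(t + 3)*(t + 4)*(t)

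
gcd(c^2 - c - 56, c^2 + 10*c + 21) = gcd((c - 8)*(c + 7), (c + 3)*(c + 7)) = c + 7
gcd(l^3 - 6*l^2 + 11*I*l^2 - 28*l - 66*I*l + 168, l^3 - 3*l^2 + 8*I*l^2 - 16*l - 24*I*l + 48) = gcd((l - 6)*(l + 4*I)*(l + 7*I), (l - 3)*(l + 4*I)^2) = l + 4*I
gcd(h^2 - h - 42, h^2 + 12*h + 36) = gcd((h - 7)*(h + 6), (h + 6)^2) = h + 6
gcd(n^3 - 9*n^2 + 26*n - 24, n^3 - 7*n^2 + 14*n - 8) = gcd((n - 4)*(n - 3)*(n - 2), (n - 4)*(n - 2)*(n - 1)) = n^2 - 6*n + 8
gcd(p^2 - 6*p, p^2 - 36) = p - 6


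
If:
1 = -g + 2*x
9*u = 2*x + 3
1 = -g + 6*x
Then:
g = -1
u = 1/3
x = 0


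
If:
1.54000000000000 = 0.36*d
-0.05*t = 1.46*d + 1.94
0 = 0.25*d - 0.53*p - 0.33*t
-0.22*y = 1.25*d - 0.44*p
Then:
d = 4.28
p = 103.95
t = -163.71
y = 183.60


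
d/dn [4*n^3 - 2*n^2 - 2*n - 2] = 12*n^2 - 4*n - 2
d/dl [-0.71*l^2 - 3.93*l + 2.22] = -1.42*l - 3.93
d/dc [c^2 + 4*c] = 2*c + 4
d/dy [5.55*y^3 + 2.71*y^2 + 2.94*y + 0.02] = 16.65*y^2 + 5.42*y + 2.94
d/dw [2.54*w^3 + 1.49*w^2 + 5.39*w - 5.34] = 7.62*w^2 + 2.98*w + 5.39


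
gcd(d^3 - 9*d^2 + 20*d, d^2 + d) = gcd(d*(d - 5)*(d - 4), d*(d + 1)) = d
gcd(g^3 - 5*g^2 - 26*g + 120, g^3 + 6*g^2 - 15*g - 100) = g^2 + g - 20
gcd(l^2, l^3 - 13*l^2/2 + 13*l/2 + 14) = 1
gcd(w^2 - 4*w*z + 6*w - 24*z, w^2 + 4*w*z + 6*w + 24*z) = w + 6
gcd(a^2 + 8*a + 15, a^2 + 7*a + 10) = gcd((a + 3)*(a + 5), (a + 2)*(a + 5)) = a + 5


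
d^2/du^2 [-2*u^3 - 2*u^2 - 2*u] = -12*u - 4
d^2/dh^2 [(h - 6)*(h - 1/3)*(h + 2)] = 6*h - 26/3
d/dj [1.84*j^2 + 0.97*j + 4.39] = 3.68*j + 0.97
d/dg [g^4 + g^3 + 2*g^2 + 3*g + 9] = 4*g^3 + 3*g^2 + 4*g + 3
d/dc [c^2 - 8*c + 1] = 2*c - 8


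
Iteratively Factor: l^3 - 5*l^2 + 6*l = (l)*(l^2 - 5*l + 6) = l*(l - 3)*(l - 2)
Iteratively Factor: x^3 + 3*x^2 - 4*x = (x + 4)*(x^2 - x) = (x - 1)*(x + 4)*(x)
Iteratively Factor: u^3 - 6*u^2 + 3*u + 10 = (u - 2)*(u^2 - 4*u - 5) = (u - 2)*(u + 1)*(u - 5)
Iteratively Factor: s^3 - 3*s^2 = (s)*(s^2 - 3*s) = s*(s - 3)*(s)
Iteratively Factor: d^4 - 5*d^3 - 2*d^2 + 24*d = (d)*(d^3 - 5*d^2 - 2*d + 24) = d*(d - 4)*(d^2 - d - 6) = d*(d - 4)*(d - 3)*(d + 2)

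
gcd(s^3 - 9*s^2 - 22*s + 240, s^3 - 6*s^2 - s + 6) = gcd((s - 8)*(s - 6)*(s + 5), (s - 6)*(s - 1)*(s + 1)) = s - 6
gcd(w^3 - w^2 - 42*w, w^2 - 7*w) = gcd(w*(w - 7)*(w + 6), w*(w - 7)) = w^2 - 7*w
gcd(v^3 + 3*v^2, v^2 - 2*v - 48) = 1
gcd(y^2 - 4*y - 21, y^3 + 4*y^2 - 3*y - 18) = y + 3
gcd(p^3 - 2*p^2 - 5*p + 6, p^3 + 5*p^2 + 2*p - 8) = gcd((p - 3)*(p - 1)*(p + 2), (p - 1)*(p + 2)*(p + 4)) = p^2 + p - 2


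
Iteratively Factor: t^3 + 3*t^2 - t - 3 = (t + 1)*(t^2 + 2*t - 3) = (t - 1)*(t + 1)*(t + 3)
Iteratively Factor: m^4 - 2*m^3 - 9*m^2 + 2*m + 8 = (m - 1)*(m^3 - m^2 - 10*m - 8) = (m - 1)*(m + 1)*(m^2 - 2*m - 8) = (m - 1)*(m + 1)*(m + 2)*(m - 4)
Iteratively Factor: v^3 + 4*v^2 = (v)*(v^2 + 4*v) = v*(v + 4)*(v)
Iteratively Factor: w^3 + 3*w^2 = (w + 3)*(w^2) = w*(w + 3)*(w)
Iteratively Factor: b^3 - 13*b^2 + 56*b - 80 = (b - 5)*(b^2 - 8*b + 16) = (b - 5)*(b - 4)*(b - 4)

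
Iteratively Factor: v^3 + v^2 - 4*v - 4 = (v - 2)*(v^2 + 3*v + 2) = (v - 2)*(v + 1)*(v + 2)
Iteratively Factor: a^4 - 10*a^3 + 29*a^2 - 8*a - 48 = (a - 3)*(a^3 - 7*a^2 + 8*a + 16) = (a - 4)*(a - 3)*(a^2 - 3*a - 4) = (a - 4)*(a - 3)*(a + 1)*(a - 4)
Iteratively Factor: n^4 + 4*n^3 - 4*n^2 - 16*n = (n + 2)*(n^3 + 2*n^2 - 8*n) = n*(n + 2)*(n^2 + 2*n - 8) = n*(n + 2)*(n + 4)*(n - 2)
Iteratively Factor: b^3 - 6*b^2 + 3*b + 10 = (b + 1)*(b^2 - 7*b + 10) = (b - 5)*(b + 1)*(b - 2)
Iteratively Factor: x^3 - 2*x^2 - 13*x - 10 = (x + 2)*(x^2 - 4*x - 5) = (x + 1)*(x + 2)*(x - 5)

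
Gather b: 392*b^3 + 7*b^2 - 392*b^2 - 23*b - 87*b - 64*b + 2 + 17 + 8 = 392*b^3 - 385*b^2 - 174*b + 27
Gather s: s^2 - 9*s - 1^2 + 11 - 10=s^2 - 9*s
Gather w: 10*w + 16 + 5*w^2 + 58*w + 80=5*w^2 + 68*w + 96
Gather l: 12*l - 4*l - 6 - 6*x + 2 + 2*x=8*l - 4*x - 4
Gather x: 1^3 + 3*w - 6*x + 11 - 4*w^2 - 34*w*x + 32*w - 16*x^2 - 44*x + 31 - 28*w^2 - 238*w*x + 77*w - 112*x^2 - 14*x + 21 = -32*w^2 + 112*w - 128*x^2 + x*(-272*w - 64) + 64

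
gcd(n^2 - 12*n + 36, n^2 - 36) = n - 6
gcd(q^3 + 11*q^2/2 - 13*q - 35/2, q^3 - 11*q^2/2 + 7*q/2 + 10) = q^2 - 3*q/2 - 5/2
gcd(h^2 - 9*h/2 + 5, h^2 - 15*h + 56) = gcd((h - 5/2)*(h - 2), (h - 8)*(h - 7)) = 1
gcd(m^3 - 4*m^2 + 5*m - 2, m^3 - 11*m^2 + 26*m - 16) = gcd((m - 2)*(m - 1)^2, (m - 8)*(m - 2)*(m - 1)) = m^2 - 3*m + 2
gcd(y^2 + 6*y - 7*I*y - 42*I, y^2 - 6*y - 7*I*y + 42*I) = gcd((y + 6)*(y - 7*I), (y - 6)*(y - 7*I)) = y - 7*I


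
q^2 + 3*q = q*(q + 3)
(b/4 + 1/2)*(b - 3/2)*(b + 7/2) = b^3/4 + b^2 - 5*b/16 - 21/8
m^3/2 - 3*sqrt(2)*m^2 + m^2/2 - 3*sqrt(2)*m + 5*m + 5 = (m/2 + 1/2)*(m - 5*sqrt(2))*(m - sqrt(2))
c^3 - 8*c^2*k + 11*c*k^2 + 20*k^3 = (c - 5*k)*(c - 4*k)*(c + k)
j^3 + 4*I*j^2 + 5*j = j*(j - I)*(j + 5*I)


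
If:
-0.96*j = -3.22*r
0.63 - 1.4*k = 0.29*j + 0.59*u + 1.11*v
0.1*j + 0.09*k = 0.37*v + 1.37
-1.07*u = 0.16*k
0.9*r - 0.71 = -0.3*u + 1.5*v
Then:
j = -229.69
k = 88.67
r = -68.48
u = -13.26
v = -44.21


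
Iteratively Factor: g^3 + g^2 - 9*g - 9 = (g - 3)*(g^2 + 4*g + 3) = (g - 3)*(g + 3)*(g + 1)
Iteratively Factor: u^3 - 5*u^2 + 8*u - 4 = (u - 2)*(u^2 - 3*u + 2) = (u - 2)^2*(u - 1)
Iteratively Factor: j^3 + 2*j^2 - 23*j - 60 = (j + 4)*(j^2 - 2*j - 15) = (j + 3)*(j + 4)*(j - 5)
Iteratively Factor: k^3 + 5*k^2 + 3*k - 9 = (k + 3)*(k^2 + 2*k - 3) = (k - 1)*(k + 3)*(k + 3)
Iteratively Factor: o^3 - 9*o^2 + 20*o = (o)*(o^2 - 9*o + 20) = o*(o - 4)*(o - 5)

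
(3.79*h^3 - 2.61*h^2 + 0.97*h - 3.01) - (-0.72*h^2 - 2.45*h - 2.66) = 3.79*h^3 - 1.89*h^2 + 3.42*h - 0.35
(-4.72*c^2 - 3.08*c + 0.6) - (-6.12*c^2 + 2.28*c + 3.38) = 1.4*c^2 - 5.36*c - 2.78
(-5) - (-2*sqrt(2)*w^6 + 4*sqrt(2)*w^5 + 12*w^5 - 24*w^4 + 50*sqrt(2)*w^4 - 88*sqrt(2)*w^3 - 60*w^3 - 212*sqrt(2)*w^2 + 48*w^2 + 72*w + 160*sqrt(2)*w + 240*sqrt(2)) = 2*sqrt(2)*w^6 - 12*w^5 - 4*sqrt(2)*w^5 - 50*sqrt(2)*w^4 + 24*w^4 + 60*w^3 + 88*sqrt(2)*w^3 - 48*w^2 + 212*sqrt(2)*w^2 - 160*sqrt(2)*w - 72*w - 240*sqrt(2) - 5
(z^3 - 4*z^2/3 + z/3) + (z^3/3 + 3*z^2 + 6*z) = 4*z^3/3 + 5*z^2/3 + 19*z/3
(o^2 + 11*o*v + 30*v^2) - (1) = o^2 + 11*o*v + 30*v^2 - 1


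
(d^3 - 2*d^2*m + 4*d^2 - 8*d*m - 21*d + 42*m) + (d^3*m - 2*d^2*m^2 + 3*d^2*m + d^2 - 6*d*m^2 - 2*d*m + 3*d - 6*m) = d^3*m + d^3 - 2*d^2*m^2 + d^2*m + 5*d^2 - 6*d*m^2 - 10*d*m - 18*d + 36*m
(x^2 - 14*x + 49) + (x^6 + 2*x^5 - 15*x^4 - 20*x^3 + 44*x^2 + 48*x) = x^6 + 2*x^5 - 15*x^4 - 20*x^3 + 45*x^2 + 34*x + 49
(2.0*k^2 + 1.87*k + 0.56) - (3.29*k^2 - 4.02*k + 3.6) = -1.29*k^2 + 5.89*k - 3.04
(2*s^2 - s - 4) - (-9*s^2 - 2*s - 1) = 11*s^2 + s - 3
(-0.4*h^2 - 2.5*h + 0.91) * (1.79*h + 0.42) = -0.716*h^3 - 4.643*h^2 + 0.5789*h + 0.3822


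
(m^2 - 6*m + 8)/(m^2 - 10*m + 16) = (m - 4)/(m - 8)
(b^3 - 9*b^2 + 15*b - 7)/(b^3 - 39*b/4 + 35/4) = 4*(b^2 - 8*b + 7)/(4*b^2 + 4*b - 35)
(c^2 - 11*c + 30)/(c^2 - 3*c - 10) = (c - 6)/(c + 2)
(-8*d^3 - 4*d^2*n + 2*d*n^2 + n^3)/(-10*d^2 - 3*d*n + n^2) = (4*d^2 - n^2)/(5*d - n)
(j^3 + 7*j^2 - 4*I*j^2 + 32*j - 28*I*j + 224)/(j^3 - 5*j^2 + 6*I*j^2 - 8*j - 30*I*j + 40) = (j^2 + j*(7 - 8*I) - 56*I)/(j^2 + j*(-5 + 2*I) - 10*I)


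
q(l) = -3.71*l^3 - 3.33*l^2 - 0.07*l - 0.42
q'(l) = -11.13*l^2 - 6.66*l - 0.07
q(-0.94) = -0.22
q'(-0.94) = -3.64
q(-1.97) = 15.16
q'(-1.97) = -30.14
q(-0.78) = -0.63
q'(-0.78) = -1.65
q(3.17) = -152.29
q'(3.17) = -133.03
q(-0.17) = -0.49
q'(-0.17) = 0.74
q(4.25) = -345.67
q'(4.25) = -229.41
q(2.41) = -71.86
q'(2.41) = -80.76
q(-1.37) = 2.97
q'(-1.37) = -11.84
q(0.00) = -0.42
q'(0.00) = -0.07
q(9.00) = -2975.37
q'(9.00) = -961.54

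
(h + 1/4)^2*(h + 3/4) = h^3 + 5*h^2/4 + 7*h/16 + 3/64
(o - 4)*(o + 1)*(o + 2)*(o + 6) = o^4 + 5*o^3 - 16*o^2 - 68*o - 48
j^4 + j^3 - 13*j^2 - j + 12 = (j - 3)*(j - 1)*(j + 1)*(j + 4)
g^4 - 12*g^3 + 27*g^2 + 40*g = g*(g - 8)*(g - 5)*(g + 1)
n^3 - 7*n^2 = n^2*(n - 7)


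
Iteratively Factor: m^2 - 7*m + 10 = (m - 2)*(m - 5)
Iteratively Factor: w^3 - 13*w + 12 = (w + 4)*(w^2 - 4*w + 3) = (w - 3)*(w + 4)*(w - 1)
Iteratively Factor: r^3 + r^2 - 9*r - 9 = (r - 3)*(r^2 + 4*r + 3) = (r - 3)*(r + 3)*(r + 1)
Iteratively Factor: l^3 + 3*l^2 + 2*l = (l + 2)*(l^2 + l) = (l + 1)*(l + 2)*(l)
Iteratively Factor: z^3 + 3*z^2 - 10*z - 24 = (z + 2)*(z^2 + z - 12) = (z - 3)*(z + 2)*(z + 4)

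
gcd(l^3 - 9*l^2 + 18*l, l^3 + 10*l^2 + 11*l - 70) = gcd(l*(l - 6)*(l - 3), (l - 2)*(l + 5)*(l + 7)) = 1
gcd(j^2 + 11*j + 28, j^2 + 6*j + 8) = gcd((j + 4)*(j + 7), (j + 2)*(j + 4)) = j + 4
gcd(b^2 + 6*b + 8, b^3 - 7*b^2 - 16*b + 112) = b + 4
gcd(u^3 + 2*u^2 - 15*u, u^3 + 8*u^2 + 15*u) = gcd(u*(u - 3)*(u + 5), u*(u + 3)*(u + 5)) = u^2 + 5*u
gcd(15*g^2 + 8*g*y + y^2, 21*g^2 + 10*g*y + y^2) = 3*g + y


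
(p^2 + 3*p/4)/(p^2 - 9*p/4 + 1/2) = p*(4*p + 3)/(4*p^2 - 9*p + 2)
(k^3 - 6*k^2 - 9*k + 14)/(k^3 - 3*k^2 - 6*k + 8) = (k - 7)/(k - 4)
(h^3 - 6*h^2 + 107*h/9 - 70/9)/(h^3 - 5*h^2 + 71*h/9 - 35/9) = (h - 2)/(h - 1)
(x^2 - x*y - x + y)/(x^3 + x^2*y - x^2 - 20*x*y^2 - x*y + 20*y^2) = (x - y)/(x^2 + x*y - 20*y^2)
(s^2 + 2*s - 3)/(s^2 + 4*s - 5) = (s + 3)/(s + 5)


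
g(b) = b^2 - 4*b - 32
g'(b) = 2*b - 4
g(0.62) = -34.10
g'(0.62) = -2.76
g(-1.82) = -21.41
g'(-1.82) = -7.64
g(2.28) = -35.92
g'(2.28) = 0.56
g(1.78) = -35.95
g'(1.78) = -0.44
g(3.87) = -32.50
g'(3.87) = 3.74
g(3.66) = -33.24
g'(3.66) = 3.32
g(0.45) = -33.60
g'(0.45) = -3.10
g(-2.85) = -12.48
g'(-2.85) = -9.70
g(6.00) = -20.00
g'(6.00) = 8.00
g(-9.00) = 85.00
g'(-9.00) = -22.00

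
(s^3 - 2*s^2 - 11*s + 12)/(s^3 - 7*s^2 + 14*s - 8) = (s + 3)/(s - 2)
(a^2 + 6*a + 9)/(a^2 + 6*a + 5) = (a^2 + 6*a + 9)/(a^2 + 6*a + 5)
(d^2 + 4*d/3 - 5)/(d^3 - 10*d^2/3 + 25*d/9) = 3*(d + 3)/(d*(3*d - 5))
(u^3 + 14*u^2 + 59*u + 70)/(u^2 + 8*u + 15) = (u^2 + 9*u + 14)/(u + 3)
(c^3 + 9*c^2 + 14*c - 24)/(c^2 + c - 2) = (c^2 + 10*c + 24)/(c + 2)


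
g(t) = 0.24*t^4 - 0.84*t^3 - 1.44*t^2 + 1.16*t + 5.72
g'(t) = 0.96*t^3 - 2.52*t^2 - 2.88*t + 1.16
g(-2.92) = 28.42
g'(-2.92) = -35.82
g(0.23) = 5.90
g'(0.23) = 0.38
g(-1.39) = 4.48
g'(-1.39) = -2.28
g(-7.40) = 978.35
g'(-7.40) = -504.54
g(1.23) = 3.95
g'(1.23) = -4.41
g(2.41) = -3.51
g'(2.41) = -6.98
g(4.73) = 10.23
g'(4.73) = 32.75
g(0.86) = 5.25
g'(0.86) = -2.57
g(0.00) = 5.72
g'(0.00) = 1.16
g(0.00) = 5.72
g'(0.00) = 1.16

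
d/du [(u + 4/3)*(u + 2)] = 2*u + 10/3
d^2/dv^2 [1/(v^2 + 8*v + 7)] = 2*(-v^2 - 8*v + 4*(v + 4)^2 - 7)/(v^2 + 8*v + 7)^3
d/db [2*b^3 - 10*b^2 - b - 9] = 6*b^2 - 20*b - 1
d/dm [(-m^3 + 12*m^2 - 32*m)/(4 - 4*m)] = (2*m^3 - 15*m^2 + 24*m - 32)/(4*(m^2 - 2*m + 1))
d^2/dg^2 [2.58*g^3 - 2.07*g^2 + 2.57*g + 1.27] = 15.48*g - 4.14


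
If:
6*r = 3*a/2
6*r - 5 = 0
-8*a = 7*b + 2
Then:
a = 10/3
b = -86/21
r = 5/6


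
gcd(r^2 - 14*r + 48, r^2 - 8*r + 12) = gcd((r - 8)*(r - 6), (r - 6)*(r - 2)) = r - 6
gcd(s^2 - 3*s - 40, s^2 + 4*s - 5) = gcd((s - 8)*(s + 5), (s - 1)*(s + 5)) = s + 5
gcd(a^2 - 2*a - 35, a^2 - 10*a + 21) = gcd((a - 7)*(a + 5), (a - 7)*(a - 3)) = a - 7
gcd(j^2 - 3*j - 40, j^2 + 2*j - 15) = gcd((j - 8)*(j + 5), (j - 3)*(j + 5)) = j + 5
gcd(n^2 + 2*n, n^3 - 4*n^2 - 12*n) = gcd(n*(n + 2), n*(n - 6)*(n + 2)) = n^2 + 2*n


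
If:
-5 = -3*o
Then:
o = 5/3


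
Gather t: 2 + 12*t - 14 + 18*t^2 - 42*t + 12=18*t^2 - 30*t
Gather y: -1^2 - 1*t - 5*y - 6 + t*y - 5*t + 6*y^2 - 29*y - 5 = -6*t + 6*y^2 + y*(t - 34) - 12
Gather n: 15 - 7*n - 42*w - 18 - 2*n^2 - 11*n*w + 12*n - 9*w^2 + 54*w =-2*n^2 + n*(5 - 11*w) - 9*w^2 + 12*w - 3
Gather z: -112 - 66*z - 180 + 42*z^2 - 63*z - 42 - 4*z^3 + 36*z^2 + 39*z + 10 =-4*z^3 + 78*z^2 - 90*z - 324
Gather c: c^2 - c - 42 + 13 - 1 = c^2 - c - 30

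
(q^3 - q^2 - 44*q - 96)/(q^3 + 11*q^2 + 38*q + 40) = (q^2 - 5*q - 24)/(q^2 + 7*q + 10)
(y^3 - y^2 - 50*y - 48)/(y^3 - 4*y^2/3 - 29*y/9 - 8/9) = 9*(y^2 - 2*y - 48)/(9*y^2 - 21*y - 8)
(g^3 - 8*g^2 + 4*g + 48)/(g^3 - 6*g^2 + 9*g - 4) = (g^2 - 4*g - 12)/(g^2 - 2*g + 1)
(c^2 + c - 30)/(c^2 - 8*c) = (c^2 + c - 30)/(c*(c - 8))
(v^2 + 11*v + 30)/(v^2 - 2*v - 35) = (v + 6)/(v - 7)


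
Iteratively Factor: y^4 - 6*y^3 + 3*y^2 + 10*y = (y + 1)*(y^3 - 7*y^2 + 10*y) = y*(y + 1)*(y^2 - 7*y + 10) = y*(y - 2)*(y + 1)*(y - 5)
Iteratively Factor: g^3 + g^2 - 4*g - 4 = (g + 2)*(g^2 - g - 2) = (g + 1)*(g + 2)*(g - 2)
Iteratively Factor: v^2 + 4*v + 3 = (v + 3)*(v + 1)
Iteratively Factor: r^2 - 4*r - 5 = (r + 1)*(r - 5)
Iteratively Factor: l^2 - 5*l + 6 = (l - 2)*(l - 3)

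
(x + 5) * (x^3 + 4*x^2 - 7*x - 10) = x^4 + 9*x^3 + 13*x^2 - 45*x - 50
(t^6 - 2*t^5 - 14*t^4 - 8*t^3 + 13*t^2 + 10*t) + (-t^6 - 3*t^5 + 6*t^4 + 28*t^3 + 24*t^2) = -5*t^5 - 8*t^4 + 20*t^3 + 37*t^2 + 10*t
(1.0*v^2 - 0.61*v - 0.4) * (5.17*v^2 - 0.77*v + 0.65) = 5.17*v^4 - 3.9237*v^3 - 0.9483*v^2 - 0.0885*v - 0.26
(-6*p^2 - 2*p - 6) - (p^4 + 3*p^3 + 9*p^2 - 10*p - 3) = -p^4 - 3*p^3 - 15*p^2 + 8*p - 3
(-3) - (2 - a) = a - 5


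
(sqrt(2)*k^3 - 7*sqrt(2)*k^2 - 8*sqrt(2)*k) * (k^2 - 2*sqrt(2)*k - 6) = sqrt(2)*k^5 - 7*sqrt(2)*k^4 - 4*k^4 - 14*sqrt(2)*k^3 + 28*k^3 + 32*k^2 + 42*sqrt(2)*k^2 + 48*sqrt(2)*k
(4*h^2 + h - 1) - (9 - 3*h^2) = 7*h^2 + h - 10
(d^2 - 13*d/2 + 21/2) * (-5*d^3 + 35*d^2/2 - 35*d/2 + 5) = -5*d^5 + 50*d^4 - 735*d^3/4 + 605*d^2/2 - 865*d/4 + 105/2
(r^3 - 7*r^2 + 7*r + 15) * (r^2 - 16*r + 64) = r^5 - 23*r^4 + 183*r^3 - 545*r^2 + 208*r + 960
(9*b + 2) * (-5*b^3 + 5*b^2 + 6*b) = -45*b^4 + 35*b^3 + 64*b^2 + 12*b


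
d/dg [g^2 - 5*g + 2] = 2*g - 5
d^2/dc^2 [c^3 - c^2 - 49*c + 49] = 6*c - 2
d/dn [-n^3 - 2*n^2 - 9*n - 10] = -3*n^2 - 4*n - 9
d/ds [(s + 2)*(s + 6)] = 2*s + 8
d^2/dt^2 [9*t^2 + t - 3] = 18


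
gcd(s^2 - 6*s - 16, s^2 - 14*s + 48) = s - 8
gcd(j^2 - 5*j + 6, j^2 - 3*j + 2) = j - 2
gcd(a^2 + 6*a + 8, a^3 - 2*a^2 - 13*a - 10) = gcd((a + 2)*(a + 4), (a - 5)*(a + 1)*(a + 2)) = a + 2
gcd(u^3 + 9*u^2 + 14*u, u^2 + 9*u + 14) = u^2 + 9*u + 14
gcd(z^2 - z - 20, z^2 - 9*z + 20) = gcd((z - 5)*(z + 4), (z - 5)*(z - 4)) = z - 5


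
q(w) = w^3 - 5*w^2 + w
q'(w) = 3*w^2 - 10*w + 1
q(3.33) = -15.19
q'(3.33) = 0.97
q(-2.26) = -39.34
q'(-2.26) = 38.92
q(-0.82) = -4.73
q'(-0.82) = 11.22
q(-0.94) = -6.19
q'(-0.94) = 13.05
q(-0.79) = -4.40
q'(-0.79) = 10.77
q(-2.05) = -31.68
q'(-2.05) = 34.11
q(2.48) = -13.02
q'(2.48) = -5.35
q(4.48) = -5.96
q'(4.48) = 16.41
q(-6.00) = -402.00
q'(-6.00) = 169.00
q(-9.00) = -1143.00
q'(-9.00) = 334.00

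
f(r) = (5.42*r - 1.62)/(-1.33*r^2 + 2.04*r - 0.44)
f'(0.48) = 9.46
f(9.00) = -0.53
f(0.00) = 3.68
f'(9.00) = 0.07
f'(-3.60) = 0.18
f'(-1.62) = 0.51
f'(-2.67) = 0.27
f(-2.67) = 1.05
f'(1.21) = 950.67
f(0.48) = 4.22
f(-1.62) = 1.44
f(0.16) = 5.10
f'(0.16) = 19.04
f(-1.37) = 1.58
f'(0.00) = 4.75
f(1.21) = 60.85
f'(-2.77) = 0.26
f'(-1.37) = 0.62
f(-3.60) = 0.84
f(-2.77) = 1.02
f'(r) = (2.66*r - 2.04)*(5.42*r - 1.62)/(-1.33*r^2 + 2.04*r - 0.44)^2 + 5.42/(-1.33*r^2 + 2.04*r - 0.44)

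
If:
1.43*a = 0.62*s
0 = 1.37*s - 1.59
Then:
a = 0.50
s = 1.16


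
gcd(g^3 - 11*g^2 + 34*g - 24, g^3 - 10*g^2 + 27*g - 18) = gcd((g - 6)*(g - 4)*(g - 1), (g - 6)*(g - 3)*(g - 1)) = g^2 - 7*g + 6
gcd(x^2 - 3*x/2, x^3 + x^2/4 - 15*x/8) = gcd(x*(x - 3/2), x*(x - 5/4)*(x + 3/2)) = x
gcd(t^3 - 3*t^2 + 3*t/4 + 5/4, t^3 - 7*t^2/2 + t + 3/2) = t^2 - t/2 - 1/2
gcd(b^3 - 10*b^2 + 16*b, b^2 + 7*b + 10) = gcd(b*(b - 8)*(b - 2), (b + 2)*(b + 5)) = 1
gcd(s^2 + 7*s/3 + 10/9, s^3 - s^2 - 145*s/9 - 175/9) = s + 5/3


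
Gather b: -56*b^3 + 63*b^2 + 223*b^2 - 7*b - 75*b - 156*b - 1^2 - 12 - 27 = -56*b^3 + 286*b^2 - 238*b - 40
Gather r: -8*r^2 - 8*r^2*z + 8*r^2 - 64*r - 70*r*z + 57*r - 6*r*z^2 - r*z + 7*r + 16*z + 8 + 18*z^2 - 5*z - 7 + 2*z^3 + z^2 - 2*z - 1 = -8*r^2*z + r*(-6*z^2 - 71*z) + 2*z^3 + 19*z^2 + 9*z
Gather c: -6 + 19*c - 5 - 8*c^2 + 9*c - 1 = -8*c^2 + 28*c - 12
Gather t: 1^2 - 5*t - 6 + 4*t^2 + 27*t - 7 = 4*t^2 + 22*t - 12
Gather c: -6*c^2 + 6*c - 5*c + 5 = -6*c^2 + c + 5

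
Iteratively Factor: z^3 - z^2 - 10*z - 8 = (z - 4)*(z^2 + 3*z + 2) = (z - 4)*(z + 1)*(z + 2)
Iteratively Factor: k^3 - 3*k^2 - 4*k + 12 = (k + 2)*(k^2 - 5*k + 6) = (k - 3)*(k + 2)*(k - 2)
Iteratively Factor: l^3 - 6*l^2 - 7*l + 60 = (l - 4)*(l^2 - 2*l - 15) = (l - 4)*(l + 3)*(l - 5)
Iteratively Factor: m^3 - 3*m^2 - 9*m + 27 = (m + 3)*(m^2 - 6*m + 9) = (m - 3)*(m + 3)*(m - 3)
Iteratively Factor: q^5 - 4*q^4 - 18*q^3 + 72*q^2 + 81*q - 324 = (q - 3)*(q^4 - q^3 - 21*q^2 + 9*q + 108) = (q - 4)*(q - 3)*(q^3 + 3*q^2 - 9*q - 27) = (q - 4)*(q - 3)*(q + 3)*(q^2 - 9) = (q - 4)*(q - 3)*(q + 3)^2*(q - 3)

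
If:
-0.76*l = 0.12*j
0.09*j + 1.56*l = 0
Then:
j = 0.00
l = 0.00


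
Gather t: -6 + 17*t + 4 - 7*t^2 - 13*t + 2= -7*t^2 + 4*t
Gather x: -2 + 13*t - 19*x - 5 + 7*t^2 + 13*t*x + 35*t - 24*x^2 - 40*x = 7*t^2 + 48*t - 24*x^2 + x*(13*t - 59) - 7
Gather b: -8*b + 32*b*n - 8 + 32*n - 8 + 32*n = b*(32*n - 8) + 64*n - 16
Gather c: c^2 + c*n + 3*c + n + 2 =c^2 + c*(n + 3) + n + 2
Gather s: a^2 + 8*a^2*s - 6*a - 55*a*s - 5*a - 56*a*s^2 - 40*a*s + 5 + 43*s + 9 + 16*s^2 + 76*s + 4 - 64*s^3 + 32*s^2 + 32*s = a^2 - 11*a - 64*s^3 + s^2*(48 - 56*a) + s*(8*a^2 - 95*a + 151) + 18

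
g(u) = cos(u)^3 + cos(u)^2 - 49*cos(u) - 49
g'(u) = -3*sin(u)*cos(u)^2 - 2*sin(u)*cos(u) + 49*sin(u)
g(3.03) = -0.30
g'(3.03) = 5.35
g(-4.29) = -28.81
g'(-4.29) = 44.98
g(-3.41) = -1.72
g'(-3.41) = 12.77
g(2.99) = -0.55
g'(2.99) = 7.26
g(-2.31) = -15.84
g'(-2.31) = -36.20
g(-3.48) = -2.73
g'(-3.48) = 16.01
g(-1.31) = -61.55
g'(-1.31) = -46.65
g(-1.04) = -73.42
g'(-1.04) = -40.72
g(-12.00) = -89.04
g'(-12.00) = 24.24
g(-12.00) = -89.04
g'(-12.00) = 24.24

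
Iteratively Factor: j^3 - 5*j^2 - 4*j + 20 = (j - 2)*(j^2 - 3*j - 10) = (j - 2)*(j + 2)*(j - 5)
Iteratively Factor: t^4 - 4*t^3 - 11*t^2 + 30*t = (t - 2)*(t^3 - 2*t^2 - 15*t) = t*(t - 2)*(t^2 - 2*t - 15) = t*(t - 2)*(t + 3)*(t - 5)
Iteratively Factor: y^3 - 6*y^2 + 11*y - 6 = (y - 3)*(y^2 - 3*y + 2) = (y - 3)*(y - 2)*(y - 1)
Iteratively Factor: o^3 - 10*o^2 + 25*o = (o - 5)*(o^2 - 5*o) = o*(o - 5)*(o - 5)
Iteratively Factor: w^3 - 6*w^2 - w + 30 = (w - 3)*(w^2 - 3*w - 10) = (w - 5)*(w - 3)*(w + 2)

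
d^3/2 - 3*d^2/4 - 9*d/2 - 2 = (d/2 + 1)*(d - 4)*(d + 1/2)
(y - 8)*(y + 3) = y^2 - 5*y - 24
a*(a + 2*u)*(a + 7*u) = a^3 + 9*a^2*u + 14*a*u^2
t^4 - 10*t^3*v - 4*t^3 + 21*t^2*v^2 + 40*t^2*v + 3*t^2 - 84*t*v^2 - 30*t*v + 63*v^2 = (t - 3)*(t - 1)*(t - 7*v)*(t - 3*v)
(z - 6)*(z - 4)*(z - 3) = z^3 - 13*z^2 + 54*z - 72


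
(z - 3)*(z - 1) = z^2 - 4*z + 3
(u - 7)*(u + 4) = u^2 - 3*u - 28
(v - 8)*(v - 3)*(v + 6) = v^3 - 5*v^2 - 42*v + 144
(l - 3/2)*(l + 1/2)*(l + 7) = l^3 + 6*l^2 - 31*l/4 - 21/4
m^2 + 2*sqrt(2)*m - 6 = (m - sqrt(2))*(m + 3*sqrt(2))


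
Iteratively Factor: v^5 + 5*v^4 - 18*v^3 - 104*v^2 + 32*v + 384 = (v - 4)*(v^4 + 9*v^3 + 18*v^2 - 32*v - 96) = (v - 4)*(v + 4)*(v^3 + 5*v^2 - 2*v - 24) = (v - 4)*(v - 2)*(v + 4)*(v^2 + 7*v + 12) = (v - 4)*(v - 2)*(v + 3)*(v + 4)*(v + 4)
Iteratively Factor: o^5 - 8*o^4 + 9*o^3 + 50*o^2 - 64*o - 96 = (o - 4)*(o^4 - 4*o^3 - 7*o^2 + 22*o + 24) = (o - 4)*(o + 2)*(o^3 - 6*o^2 + 5*o + 12) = (o - 4)^2*(o + 2)*(o^2 - 2*o - 3) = (o - 4)^2*(o - 3)*(o + 2)*(o + 1)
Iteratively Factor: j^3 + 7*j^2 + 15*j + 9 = (j + 3)*(j^2 + 4*j + 3) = (j + 3)^2*(j + 1)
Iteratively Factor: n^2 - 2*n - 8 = (n - 4)*(n + 2)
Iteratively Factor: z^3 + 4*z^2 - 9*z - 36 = (z + 3)*(z^2 + z - 12) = (z - 3)*(z + 3)*(z + 4)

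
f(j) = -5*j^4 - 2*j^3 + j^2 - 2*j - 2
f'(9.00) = -15050.00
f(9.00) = -34202.00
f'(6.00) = -4526.00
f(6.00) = -6890.00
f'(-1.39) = 37.34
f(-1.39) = -10.58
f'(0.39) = -3.32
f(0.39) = -2.86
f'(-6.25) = 4633.94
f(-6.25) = -7091.55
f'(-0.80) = 2.80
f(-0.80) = -0.78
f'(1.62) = -99.54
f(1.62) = -45.56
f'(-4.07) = 1238.85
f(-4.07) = -1214.44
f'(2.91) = -539.83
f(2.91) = -407.18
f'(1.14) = -37.15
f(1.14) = -14.39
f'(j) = -20*j^3 - 6*j^2 + 2*j - 2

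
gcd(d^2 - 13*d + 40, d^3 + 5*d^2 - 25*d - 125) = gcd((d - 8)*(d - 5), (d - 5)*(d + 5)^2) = d - 5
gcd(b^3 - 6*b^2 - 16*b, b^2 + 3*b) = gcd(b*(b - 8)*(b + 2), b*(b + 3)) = b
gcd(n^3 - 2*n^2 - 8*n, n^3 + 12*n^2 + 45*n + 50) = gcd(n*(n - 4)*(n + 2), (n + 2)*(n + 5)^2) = n + 2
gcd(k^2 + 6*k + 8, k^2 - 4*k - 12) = k + 2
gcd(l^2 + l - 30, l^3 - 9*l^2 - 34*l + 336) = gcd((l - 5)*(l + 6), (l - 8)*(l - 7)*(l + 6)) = l + 6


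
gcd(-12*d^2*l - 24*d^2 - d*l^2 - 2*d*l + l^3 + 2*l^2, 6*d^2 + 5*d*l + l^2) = 3*d + l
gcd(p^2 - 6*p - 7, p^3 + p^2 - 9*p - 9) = p + 1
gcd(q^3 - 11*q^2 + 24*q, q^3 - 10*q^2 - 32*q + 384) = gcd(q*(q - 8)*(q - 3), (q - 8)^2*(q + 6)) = q - 8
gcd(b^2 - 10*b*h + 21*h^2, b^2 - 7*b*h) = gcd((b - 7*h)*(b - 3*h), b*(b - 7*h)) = b - 7*h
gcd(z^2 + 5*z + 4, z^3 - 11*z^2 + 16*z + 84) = 1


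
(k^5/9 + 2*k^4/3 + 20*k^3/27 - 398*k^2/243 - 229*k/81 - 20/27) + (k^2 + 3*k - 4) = k^5/9 + 2*k^4/3 + 20*k^3/27 - 155*k^2/243 + 14*k/81 - 128/27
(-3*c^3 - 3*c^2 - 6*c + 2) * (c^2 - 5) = -3*c^5 - 3*c^4 + 9*c^3 + 17*c^2 + 30*c - 10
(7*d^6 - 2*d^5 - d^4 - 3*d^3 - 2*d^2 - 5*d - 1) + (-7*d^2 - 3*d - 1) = 7*d^6 - 2*d^5 - d^4 - 3*d^3 - 9*d^2 - 8*d - 2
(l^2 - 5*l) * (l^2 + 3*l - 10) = l^4 - 2*l^3 - 25*l^2 + 50*l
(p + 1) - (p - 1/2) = 3/2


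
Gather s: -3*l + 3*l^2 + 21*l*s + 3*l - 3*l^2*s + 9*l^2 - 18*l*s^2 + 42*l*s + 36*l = 12*l^2 - 18*l*s^2 + 36*l + s*(-3*l^2 + 63*l)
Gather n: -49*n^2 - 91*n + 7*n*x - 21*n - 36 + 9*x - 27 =-49*n^2 + n*(7*x - 112) + 9*x - 63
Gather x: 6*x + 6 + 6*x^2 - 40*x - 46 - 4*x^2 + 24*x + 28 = 2*x^2 - 10*x - 12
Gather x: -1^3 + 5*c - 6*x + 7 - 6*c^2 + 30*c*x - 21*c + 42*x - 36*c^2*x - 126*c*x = -6*c^2 - 16*c + x*(-36*c^2 - 96*c + 36) + 6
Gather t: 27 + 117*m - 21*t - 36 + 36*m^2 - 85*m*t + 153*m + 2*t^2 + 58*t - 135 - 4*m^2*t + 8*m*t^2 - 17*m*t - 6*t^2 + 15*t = 36*m^2 + 270*m + t^2*(8*m - 4) + t*(-4*m^2 - 102*m + 52) - 144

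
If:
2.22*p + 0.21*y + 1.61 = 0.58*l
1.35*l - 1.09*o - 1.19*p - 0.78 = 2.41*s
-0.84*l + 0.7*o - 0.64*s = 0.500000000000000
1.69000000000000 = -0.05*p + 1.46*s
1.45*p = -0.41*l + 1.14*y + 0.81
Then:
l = -21.23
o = -23.85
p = -4.89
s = 0.99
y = -14.57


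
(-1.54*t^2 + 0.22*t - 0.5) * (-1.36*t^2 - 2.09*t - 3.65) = 2.0944*t^4 + 2.9194*t^3 + 5.8412*t^2 + 0.242*t + 1.825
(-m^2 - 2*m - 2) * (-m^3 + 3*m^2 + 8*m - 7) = m^5 - m^4 - 12*m^3 - 15*m^2 - 2*m + 14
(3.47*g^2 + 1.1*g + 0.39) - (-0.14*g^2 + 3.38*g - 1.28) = 3.61*g^2 - 2.28*g + 1.67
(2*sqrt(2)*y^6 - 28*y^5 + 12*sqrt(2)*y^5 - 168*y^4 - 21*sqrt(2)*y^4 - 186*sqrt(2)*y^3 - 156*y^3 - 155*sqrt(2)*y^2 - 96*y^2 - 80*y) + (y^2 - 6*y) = 2*sqrt(2)*y^6 - 28*y^5 + 12*sqrt(2)*y^5 - 168*y^4 - 21*sqrt(2)*y^4 - 186*sqrt(2)*y^3 - 156*y^3 - 155*sqrt(2)*y^2 - 95*y^2 - 86*y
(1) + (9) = 10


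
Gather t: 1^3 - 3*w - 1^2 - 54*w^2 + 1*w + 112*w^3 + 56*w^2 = 112*w^3 + 2*w^2 - 2*w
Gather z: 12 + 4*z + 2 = 4*z + 14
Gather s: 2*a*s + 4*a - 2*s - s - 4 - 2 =4*a + s*(2*a - 3) - 6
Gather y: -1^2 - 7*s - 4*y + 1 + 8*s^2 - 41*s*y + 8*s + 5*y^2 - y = 8*s^2 + s + 5*y^2 + y*(-41*s - 5)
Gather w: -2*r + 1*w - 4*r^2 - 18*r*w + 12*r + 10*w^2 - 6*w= -4*r^2 + 10*r + 10*w^2 + w*(-18*r - 5)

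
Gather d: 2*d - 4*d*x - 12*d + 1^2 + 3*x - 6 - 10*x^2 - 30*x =d*(-4*x - 10) - 10*x^2 - 27*x - 5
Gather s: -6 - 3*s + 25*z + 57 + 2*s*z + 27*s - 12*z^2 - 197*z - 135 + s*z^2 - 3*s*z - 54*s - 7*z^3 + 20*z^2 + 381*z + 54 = s*(z^2 - z - 30) - 7*z^3 + 8*z^2 + 209*z - 30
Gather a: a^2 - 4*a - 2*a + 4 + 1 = a^2 - 6*a + 5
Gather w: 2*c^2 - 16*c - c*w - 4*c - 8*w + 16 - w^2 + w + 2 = 2*c^2 - 20*c - w^2 + w*(-c - 7) + 18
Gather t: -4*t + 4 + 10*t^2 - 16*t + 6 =10*t^2 - 20*t + 10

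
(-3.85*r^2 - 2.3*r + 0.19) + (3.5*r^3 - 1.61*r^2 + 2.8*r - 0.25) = 3.5*r^3 - 5.46*r^2 + 0.5*r - 0.06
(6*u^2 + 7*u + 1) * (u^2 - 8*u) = 6*u^4 - 41*u^3 - 55*u^2 - 8*u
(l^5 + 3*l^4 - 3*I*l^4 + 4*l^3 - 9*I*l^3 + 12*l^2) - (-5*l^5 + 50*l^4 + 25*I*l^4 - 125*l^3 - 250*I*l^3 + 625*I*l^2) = 6*l^5 - 47*l^4 - 28*I*l^4 + 129*l^3 + 241*I*l^3 + 12*l^2 - 625*I*l^2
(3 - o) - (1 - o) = 2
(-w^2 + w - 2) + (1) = -w^2 + w - 1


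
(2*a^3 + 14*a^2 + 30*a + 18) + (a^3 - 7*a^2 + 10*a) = 3*a^3 + 7*a^2 + 40*a + 18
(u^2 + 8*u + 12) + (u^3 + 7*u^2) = u^3 + 8*u^2 + 8*u + 12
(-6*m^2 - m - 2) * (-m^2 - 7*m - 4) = 6*m^4 + 43*m^3 + 33*m^2 + 18*m + 8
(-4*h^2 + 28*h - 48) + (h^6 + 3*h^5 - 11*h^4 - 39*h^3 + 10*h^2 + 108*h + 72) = h^6 + 3*h^5 - 11*h^4 - 39*h^3 + 6*h^2 + 136*h + 24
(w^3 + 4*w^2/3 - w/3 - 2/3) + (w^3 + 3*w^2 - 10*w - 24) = 2*w^3 + 13*w^2/3 - 31*w/3 - 74/3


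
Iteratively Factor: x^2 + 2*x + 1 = (x + 1)*(x + 1)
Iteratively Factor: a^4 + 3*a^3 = (a)*(a^3 + 3*a^2) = a*(a + 3)*(a^2) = a^2*(a + 3)*(a)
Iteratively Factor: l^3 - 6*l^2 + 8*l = (l - 4)*(l^2 - 2*l) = l*(l - 4)*(l - 2)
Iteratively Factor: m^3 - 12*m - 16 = (m + 2)*(m^2 - 2*m - 8) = (m - 4)*(m + 2)*(m + 2)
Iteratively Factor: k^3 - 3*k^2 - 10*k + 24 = (k - 2)*(k^2 - k - 12) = (k - 4)*(k - 2)*(k + 3)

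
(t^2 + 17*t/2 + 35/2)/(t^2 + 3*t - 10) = (t + 7/2)/(t - 2)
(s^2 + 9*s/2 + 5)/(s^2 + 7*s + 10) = (s + 5/2)/(s + 5)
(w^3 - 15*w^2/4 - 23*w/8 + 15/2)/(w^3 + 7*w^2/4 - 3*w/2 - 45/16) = 2*(w - 4)/(2*w + 3)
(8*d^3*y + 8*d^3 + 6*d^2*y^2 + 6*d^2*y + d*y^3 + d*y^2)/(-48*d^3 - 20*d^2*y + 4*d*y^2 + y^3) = d*(4*d*y + 4*d + y^2 + y)/(-24*d^2 + 2*d*y + y^2)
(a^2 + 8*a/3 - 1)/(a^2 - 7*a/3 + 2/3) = (a + 3)/(a - 2)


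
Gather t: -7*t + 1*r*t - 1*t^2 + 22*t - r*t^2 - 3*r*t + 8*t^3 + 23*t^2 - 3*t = 8*t^3 + t^2*(22 - r) + t*(12 - 2*r)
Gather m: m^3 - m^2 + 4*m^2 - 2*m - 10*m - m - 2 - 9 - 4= m^3 + 3*m^2 - 13*m - 15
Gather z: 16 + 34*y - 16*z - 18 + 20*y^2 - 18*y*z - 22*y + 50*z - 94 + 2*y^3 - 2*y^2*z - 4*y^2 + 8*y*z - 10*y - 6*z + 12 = 2*y^3 + 16*y^2 + 2*y + z*(-2*y^2 - 10*y + 28) - 84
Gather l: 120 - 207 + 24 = -63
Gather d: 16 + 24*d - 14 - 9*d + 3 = 15*d + 5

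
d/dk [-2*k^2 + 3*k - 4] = 3 - 4*k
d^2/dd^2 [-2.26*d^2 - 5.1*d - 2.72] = -4.52000000000000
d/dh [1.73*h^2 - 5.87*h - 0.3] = 3.46*h - 5.87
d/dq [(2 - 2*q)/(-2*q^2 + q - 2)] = 2*(2*q^2 - q - (q - 1)*(4*q - 1) + 2)/(2*q^2 - q + 2)^2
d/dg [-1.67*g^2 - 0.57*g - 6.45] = -3.34*g - 0.57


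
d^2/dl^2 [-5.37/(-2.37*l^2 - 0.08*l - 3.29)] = (-60.325506*l^2 - 2.036304*l + 5.37*(4.74*l + 0.08)*(9.48*l + 0.16) - 83.743002)/(2.37*l^2 + 0.08*l + 3.29)^3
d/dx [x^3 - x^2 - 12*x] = 3*x^2 - 2*x - 12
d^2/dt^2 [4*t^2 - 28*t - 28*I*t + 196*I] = 8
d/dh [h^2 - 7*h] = 2*h - 7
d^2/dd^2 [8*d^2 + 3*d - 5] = 16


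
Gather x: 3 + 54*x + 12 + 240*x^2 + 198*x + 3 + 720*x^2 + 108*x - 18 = 960*x^2 + 360*x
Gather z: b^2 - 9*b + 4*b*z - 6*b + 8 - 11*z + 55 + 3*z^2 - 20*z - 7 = b^2 - 15*b + 3*z^2 + z*(4*b - 31) + 56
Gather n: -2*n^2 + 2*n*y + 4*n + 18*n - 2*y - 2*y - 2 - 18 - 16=-2*n^2 + n*(2*y + 22) - 4*y - 36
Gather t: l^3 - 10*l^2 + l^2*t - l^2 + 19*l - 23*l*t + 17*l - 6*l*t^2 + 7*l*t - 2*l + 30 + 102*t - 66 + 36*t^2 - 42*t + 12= l^3 - 11*l^2 + 34*l + t^2*(36 - 6*l) + t*(l^2 - 16*l + 60) - 24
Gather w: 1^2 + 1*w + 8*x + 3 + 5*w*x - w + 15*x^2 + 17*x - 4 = 5*w*x + 15*x^2 + 25*x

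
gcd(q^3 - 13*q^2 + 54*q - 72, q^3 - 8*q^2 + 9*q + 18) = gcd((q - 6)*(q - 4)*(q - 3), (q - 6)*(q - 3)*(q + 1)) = q^2 - 9*q + 18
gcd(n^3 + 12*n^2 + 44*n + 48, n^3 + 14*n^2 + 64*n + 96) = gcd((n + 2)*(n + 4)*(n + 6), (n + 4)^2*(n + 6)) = n^2 + 10*n + 24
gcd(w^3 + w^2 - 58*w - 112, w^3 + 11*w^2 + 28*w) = w + 7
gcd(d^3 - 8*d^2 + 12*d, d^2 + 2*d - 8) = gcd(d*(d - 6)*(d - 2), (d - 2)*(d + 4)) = d - 2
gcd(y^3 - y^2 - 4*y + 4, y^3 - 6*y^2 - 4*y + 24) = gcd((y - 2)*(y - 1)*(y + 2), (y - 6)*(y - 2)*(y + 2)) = y^2 - 4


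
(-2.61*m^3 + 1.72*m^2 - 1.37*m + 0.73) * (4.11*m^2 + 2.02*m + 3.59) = -10.7271*m^5 + 1.797*m^4 - 11.5262*m^3 + 6.4077*m^2 - 3.4437*m + 2.6207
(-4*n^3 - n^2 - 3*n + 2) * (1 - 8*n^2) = 32*n^5 + 8*n^4 + 20*n^3 - 17*n^2 - 3*n + 2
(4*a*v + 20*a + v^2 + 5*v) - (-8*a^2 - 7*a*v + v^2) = 8*a^2 + 11*a*v + 20*a + 5*v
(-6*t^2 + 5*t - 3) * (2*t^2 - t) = -12*t^4 + 16*t^3 - 11*t^2 + 3*t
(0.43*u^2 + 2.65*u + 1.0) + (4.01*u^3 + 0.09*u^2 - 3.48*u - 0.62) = 4.01*u^3 + 0.52*u^2 - 0.83*u + 0.38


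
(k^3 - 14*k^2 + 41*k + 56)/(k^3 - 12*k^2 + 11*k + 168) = (k + 1)/(k + 3)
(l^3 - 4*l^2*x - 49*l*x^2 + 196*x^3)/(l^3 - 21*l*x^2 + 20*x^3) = (-l^2 + 49*x^2)/(-l^2 - 4*l*x + 5*x^2)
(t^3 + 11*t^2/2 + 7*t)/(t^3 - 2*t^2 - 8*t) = (t + 7/2)/(t - 4)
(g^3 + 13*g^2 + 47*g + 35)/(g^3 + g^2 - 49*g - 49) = (g + 5)/(g - 7)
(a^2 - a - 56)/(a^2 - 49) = (a - 8)/(a - 7)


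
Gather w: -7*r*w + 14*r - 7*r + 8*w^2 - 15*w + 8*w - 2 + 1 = 7*r + 8*w^2 + w*(-7*r - 7) - 1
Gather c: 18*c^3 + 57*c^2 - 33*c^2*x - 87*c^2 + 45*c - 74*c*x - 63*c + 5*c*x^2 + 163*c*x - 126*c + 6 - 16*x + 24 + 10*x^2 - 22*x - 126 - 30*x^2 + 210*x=18*c^3 + c^2*(-33*x - 30) + c*(5*x^2 + 89*x - 144) - 20*x^2 + 172*x - 96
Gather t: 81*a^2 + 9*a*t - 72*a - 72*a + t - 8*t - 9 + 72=81*a^2 - 144*a + t*(9*a - 7) + 63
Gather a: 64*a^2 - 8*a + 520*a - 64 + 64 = 64*a^2 + 512*a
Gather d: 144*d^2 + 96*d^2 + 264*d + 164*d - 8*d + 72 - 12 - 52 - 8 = 240*d^2 + 420*d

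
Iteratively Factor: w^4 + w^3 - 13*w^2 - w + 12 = (w - 3)*(w^3 + 4*w^2 - w - 4) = (w - 3)*(w + 4)*(w^2 - 1) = (w - 3)*(w - 1)*(w + 4)*(w + 1)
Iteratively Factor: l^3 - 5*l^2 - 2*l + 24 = (l - 3)*(l^2 - 2*l - 8) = (l - 3)*(l + 2)*(l - 4)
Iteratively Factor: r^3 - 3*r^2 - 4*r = (r + 1)*(r^2 - 4*r) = r*(r + 1)*(r - 4)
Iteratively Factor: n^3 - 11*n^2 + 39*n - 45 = (n - 3)*(n^2 - 8*n + 15) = (n - 3)^2*(n - 5)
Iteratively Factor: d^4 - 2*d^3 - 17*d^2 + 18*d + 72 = (d + 3)*(d^3 - 5*d^2 - 2*d + 24) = (d - 4)*(d + 3)*(d^2 - d - 6) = (d - 4)*(d - 3)*(d + 3)*(d + 2)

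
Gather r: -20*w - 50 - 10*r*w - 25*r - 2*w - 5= r*(-10*w - 25) - 22*w - 55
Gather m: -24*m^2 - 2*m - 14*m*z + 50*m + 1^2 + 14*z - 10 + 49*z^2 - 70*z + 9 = -24*m^2 + m*(48 - 14*z) + 49*z^2 - 56*z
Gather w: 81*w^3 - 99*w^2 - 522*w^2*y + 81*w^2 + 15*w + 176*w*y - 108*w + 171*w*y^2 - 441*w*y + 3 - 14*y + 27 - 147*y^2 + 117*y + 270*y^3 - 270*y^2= 81*w^3 + w^2*(-522*y - 18) + w*(171*y^2 - 265*y - 93) + 270*y^3 - 417*y^2 + 103*y + 30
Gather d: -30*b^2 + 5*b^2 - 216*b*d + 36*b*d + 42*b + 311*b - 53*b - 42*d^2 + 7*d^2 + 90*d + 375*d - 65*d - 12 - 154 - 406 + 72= -25*b^2 + 300*b - 35*d^2 + d*(400 - 180*b) - 500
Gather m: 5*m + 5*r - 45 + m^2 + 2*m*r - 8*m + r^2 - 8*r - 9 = m^2 + m*(2*r - 3) + r^2 - 3*r - 54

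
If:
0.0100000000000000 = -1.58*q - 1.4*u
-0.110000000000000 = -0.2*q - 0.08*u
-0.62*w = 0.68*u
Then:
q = 1.01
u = -1.14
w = 1.26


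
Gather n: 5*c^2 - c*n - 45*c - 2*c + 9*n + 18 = 5*c^2 - 47*c + n*(9 - c) + 18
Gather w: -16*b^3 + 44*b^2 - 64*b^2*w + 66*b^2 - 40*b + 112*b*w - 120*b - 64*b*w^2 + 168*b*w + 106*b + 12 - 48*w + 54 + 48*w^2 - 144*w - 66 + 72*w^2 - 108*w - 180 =-16*b^3 + 110*b^2 - 54*b + w^2*(120 - 64*b) + w*(-64*b^2 + 280*b - 300) - 180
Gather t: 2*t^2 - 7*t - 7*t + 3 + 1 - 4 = 2*t^2 - 14*t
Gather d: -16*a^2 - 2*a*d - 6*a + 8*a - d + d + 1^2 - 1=-16*a^2 - 2*a*d + 2*a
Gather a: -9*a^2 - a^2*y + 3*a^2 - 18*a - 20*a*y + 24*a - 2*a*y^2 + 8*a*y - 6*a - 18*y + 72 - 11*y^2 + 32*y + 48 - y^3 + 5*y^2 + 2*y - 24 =a^2*(-y - 6) + a*(-2*y^2 - 12*y) - y^3 - 6*y^2 + 16*y + 96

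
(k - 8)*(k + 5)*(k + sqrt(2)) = k^3 - 3*k^2 + sqrt(2)*k^2 - 40*k - 3*sqrt(2)*k - 40*sqrt(2)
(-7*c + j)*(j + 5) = -7*c*j - 35*c + j^2 + 5*j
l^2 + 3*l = l*(l + 3)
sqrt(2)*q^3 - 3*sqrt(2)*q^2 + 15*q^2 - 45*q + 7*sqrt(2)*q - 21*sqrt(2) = (q - 3)*(q + 7*sqrt(2))*(sqrt(2)*q + 1)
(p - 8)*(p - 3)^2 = p^3 - 14*p^2 + 57*p - 72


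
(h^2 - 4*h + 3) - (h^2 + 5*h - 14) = 17 - 9*h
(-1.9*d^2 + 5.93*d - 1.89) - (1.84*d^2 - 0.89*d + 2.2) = -3.74*d^2 + 6.82*d - 4.09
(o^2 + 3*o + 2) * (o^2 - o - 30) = o^4 + 2*o^3 - 31*o^2 - 92*o - 60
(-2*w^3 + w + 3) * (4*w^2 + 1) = -8*w^5 + 2*w^3 + 12*w^2 + w + 3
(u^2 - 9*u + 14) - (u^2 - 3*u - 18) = 32 - 6*u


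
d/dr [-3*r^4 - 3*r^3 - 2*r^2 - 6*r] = -12*r^3 - 9*r^2 - 4*r - 6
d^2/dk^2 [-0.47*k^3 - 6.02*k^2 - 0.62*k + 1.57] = -2.82*k - 12.04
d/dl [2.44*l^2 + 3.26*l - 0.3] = 4.88*l + 3.26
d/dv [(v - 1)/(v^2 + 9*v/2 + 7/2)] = 4*(-v^2 + 2*v + 8)/(4*v^4 + 36*v^3 + 109*v^2 + 126*v + 49)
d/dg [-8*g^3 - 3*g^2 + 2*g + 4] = -24*g^2 - 6*g + 2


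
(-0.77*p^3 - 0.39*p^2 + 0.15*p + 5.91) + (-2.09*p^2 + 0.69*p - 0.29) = -0.77*p^3 - 2.48*p^2 + 0.84*p + 5.62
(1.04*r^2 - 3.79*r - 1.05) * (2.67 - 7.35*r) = -7.644*r^3 + 30.6333*r^2 - 2.4018*r - 2.8035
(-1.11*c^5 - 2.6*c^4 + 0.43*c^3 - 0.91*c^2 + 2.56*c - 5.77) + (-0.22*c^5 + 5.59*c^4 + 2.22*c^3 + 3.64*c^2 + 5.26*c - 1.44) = -1.33*c^5 + 2.99*c^4 + 2.65*c^3 + 2.73*c^2 + 7.82*c - 7.21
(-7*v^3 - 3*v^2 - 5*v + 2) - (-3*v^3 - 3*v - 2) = -4*v^3 - 3*v^2 - 2*v + 4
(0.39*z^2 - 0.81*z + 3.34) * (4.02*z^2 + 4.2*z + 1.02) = 1.5678*z^4 - 1.6182*z^3 + 10.4226*z^2 + 13.2018*z + 3.4068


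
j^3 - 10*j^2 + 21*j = j*(j - 7)*(j - 3)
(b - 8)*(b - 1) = b^2 - 9*b + 8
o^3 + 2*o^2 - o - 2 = (o - 1)*(o + 1)*(o + 2)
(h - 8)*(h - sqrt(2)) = h^2 - 8*h - sqrt(2)*h + 8*sqrt(2)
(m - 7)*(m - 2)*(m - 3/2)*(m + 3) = m^4 - 15*m^3/2 - 4*m^2 + 123*m/2 - 63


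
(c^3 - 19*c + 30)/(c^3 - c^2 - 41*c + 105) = (c^2 + 3*c - 10)/(c^2 + 2*c - 35)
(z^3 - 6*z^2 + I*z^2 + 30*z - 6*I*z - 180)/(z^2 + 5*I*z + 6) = (z^2 - z*(6 + 5*I) + 30*I)/(z - I)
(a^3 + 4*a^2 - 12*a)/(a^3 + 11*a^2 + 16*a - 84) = a/(a + 7)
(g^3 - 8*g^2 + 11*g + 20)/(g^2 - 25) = (g^2 - 3*g - 4)/(g + 5)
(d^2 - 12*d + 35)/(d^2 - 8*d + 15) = (d - 7)/(d - 3)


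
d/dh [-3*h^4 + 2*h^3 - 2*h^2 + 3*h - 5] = -12*h^3 + 6*h^2 - 4*h + 3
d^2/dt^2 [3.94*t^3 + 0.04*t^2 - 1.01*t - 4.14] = 23.64*t + 0.08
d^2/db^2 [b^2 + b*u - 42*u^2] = 2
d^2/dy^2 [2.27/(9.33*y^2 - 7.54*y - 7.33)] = (395.202006*y^2 - 319.380828*y - 2.27*(18.66*y - 7.54)*(37.32*y - 15.08) - 310.485606)/(-9.33*y^2 + 7.54*y + 7.33)^3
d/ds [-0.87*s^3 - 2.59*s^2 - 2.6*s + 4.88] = -2.61*s^2 - 5.18*s - 2.6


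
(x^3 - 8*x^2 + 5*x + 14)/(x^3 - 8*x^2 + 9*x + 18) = (x^2 - 9*x + 14)/(x^2 - 9*x + 18)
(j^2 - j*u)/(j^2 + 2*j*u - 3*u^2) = j/(j + 3*u)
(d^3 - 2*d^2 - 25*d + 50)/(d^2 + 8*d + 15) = (d^2 - 7*d + 10)/(d + 3)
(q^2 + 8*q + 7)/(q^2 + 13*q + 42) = (q + 1)/(q + 6)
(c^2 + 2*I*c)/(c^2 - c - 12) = c*(c + 2*I)/(c^2 - c - 12)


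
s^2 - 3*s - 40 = (s - 8)*(s + 5)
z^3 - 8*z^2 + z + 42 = (z - 7)*(z - 3)*(z + 2)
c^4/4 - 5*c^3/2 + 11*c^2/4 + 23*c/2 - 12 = (c/4 + 1/2)*(c - 8)*(c - 3)*(c - 1)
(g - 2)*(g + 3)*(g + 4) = g^3 + 5*g^2 - 2*g - 24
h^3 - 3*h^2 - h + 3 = (h - 3)*(h - 1)*(h + 1)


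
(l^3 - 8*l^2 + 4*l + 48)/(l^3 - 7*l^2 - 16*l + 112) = (l^2 - 4*l - 12)/(l^2 - 3*l - 28)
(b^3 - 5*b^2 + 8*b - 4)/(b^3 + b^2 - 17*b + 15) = (b^2 - 4*b + 4)/(b^2 + 2*b - 15)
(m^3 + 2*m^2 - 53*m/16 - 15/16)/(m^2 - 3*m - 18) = (m^2 - m - 5/16)/(m - 6)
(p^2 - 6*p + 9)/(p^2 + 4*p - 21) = (p - 3)/(p + 7)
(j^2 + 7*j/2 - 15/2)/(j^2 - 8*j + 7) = (2*j^2 + 7*j - 15)/(2*(j^2 - 8*j + 7))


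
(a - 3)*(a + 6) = a^2 + 3*a - 18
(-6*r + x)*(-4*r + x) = 24*r^2 - 10*r*x + x^2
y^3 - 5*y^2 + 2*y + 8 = (y - 4)*(y - 2)*(y + 1)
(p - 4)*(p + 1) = p^2 - 3*p - 4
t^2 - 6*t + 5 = (t - 5)*(t - 1)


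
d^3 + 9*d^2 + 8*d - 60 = (d - 2)*(d + 5)*(d + 6)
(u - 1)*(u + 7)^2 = u^3 + 13*u^2 + 35*u - 49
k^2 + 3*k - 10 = (k - 2)*(k + 5)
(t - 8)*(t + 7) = t^2 - t - 56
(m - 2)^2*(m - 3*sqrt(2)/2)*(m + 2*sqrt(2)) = m^4 - 4*m^3 + sqrt(2)*m^3/2 - 2*sqrt(2)*m^2 - 2*m^2 + 2*sqrt(2)*m + 24*m - 24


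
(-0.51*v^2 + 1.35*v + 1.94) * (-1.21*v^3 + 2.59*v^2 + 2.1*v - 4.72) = 0.6171*v^5 - 2.9544*v^4 + 0.0781000000000001*v^3 + 10.2668*v^2 - 2.298*v - 9.1568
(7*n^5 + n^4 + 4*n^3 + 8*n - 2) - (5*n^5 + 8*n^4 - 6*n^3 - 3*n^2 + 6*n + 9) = 2*n^5 - 7*n^4 + 10*n^3 + 3*n^2 + 2*n - 11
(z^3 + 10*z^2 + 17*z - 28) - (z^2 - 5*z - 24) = z^3 + 9*z^2 + 22*z - 4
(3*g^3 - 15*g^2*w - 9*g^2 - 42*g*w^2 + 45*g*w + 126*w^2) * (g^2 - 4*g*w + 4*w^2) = 3*g^5 - 27*g^4*w - 9*g^4 + 30*g^3*w^2 + 81*g^3*w + 108*g^2*w^3 - 90*g^2*w^2 - 168*g*w^4 - 324*g*w^3 + 504*w^4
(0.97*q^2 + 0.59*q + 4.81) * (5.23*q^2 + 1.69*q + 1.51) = 5.0731*q^4 + 4.725*q^3 + 27.6181*q^2 + 9.0198*q + 7.2631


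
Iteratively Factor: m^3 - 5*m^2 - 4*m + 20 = (m - 5)*(m^2 - 4) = (m - 5)*(m - 2)*(m + 2)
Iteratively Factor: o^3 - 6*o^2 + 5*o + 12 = (o + 1)*(o^2 - 7*o + 12) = (o - 4)*(o + 1)*(o - 3)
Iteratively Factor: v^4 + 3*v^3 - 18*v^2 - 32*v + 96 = (v - 3)*(v^3 + 6*v^2 - 32) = (v - 3)*(v + 4)*(v^2 + 2*v - 8) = (v - 3)*(v + 4)^2*(v - 2)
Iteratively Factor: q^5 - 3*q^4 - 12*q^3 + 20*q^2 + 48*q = (q + 2)*(q^4 - 5*q^3 - 2*q^2 + 24*q) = q*(q + 2)*(q^3 - 5*q^2 - 2*q + 24) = q*(q + 2)^2*(q^2 - 7*q + 12) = q*(q - 4)*(q + 2)^2*(q - 3)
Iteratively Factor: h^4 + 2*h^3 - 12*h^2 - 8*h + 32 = (h - 2)*(h^3 + 4*h^2 - 4*h - 16) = (h - 2)^2*(h^2 + 6*h + 8) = (h - 2)^2*(h + 4)*(h + 2)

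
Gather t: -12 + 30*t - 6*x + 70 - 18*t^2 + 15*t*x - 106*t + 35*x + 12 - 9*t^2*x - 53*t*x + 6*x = t^2*(-9*x - 18) + t*(-38*x - 76) + 35*x + 70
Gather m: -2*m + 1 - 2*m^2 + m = -2*m^2 - m + 1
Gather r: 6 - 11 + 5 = 0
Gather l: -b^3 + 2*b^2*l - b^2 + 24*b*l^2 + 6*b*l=-b^3 - b^2 + 24*b*l^2 + l*(2*b^2 + 6*b)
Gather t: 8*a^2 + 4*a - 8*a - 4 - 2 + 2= 8*a^2 - 4*a - 4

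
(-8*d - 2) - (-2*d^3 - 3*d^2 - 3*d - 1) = 2*d^3 + 3*d^2 - 5*d - 1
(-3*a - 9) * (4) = -12*a - 36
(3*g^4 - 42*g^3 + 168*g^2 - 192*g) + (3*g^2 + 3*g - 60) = 3*g^4 - 42*g^3 + 171*g^2 - 189*g - 60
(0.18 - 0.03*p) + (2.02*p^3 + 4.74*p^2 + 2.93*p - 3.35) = 2.02*p^3 + 4.74*p^2 + 2.9*p - 3.17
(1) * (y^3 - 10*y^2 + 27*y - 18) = y^3 - 10*y^2 + 27*y - 18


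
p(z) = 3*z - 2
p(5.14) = 13.42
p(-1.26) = -5.78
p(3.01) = 7.03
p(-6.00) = -20.00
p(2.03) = 4.09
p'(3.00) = 3.00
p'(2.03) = 3.00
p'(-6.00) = 3.00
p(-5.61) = -18.83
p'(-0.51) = 3.00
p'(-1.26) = 3.00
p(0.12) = -1.64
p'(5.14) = 3.00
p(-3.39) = -12.17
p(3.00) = 7.00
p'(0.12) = 3.00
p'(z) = 3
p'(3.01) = 3.00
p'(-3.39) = 3.00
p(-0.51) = -3.53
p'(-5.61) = 3.00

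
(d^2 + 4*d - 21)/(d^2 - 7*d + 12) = (d + 7)/(d - 4)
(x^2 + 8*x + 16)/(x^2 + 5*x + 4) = (x + 4)/(x + 1)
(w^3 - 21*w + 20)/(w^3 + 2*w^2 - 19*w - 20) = (w - 1)/(w + 1)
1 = 1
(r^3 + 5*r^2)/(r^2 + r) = r*(r + 5)/(r + 1)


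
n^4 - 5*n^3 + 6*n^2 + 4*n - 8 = (n - 2)^3*(n + 1)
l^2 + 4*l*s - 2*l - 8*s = (l - 2)*(l + 4*s)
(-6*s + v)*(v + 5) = -6*s*v - 30*s + v^2 + 5*v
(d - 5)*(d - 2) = d^2 - 7*d + 10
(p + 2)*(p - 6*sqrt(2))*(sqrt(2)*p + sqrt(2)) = sqrt(2)*p^3 - 12*p^2 + 3*sqrt(2)*p^2 - 36*p + 2*sqrt(2)*p - 24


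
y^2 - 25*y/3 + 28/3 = (y - 7)*(y - 4/3)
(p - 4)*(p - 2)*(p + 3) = p^3 - 3*p^2 - 10*p + 24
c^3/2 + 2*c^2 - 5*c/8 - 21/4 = (c/2 + 1)*(c - 3/2)*(c + 7/2)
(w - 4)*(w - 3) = w^2 - 7*w + 12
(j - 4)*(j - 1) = j^2 - 5*j + 4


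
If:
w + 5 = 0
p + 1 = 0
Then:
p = -1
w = -5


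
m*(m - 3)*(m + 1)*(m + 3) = m^4 + m^3 - 9*m^2 - 9*m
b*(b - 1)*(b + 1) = b^3 - b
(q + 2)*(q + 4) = q^2 + 6*q + 8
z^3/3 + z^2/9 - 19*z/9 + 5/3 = (z/3 + 1)*(z - 5/3)*(z - 1)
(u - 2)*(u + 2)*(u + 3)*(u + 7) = u^4 + 10*u^3 + 17*u^2 - 40*u - 84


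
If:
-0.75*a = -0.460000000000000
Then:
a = 0.61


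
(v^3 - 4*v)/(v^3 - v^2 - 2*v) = (v + 2)/(v + 1)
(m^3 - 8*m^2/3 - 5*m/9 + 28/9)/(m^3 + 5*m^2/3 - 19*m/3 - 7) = (m - 4/3)/(m + 3)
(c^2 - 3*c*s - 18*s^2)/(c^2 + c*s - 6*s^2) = (-c + 6*s)/(-c + 2*s)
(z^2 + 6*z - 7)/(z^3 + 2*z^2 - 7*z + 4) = (z + 7)/(z^2 + 3*z - 4)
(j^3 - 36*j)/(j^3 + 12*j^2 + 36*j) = (j - 6)/(j + 6)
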